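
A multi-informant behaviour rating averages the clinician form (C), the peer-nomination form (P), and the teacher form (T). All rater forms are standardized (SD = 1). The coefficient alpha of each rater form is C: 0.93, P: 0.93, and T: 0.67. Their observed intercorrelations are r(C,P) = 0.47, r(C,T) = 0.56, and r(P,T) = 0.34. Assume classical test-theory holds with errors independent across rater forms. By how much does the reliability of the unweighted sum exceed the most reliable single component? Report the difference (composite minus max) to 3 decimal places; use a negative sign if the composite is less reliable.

-0.012

Var(sum) = 3 + 2.74 = 5.74; true-score variance = 2.53 + 2.74 = 5.27; composite reliability = 0.9181.
Max component reliability = 0.9300.
Difference = 0.9181 − 0.9300 = -0.012.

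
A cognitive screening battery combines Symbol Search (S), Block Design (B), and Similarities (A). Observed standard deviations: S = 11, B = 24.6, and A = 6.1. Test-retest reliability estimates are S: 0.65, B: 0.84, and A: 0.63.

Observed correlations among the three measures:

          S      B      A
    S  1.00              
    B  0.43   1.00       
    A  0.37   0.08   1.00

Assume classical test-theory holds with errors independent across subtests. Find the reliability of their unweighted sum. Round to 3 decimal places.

Var(S+B+A) = 11² + 24.6² + 6.1² + 2·[11·24.6·0.43 + 11·6.1·0.37 + 24.6·6.1·0.08] = 763.37 + 306.38 = 1069.75.
With uncorrelated errors the cross-covariances are all true-score covariance, so they carry over unchanged; only the diagonal terms shrink to ρᵢσᵢ².
True-score variance = [11²·0.65 + 24.6²·0.84 + 6.1²·0.63] + 306.38 = 610.427 + 306.38 = 916.806.
Reliability = 916.806 / 1069.75 = 0.857.

0.857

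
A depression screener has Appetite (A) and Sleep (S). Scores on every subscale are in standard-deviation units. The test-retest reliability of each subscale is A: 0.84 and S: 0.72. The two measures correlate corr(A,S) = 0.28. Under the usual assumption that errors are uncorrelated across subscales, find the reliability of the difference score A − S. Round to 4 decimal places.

Var(A−S) = 1 + 1 − 2·0.28 = 2 − 0.56 = 1.44.
Because errors are independent across components, Cov(Tᵢ,Tⱼ) = Cov(Xᵢ,Xⱼ); the off-diagonal part of the true-score variance is the same as above.
True-score variance = [0.84 + 0.72] − 0.56 = 1.56 − 0.56 = 1.
Reliability = 1 / 1.44 = 0.6944.

0.6944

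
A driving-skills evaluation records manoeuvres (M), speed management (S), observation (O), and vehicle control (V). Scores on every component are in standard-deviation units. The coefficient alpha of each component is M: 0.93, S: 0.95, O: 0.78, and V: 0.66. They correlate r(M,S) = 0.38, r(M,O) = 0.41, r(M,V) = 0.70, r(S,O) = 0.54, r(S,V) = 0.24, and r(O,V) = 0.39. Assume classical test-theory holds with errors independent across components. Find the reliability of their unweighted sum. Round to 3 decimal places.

0.927

Var(M+S+O+V) = 4 + 2·[0.38 + 0.41 + 0.70 + 0.54 + 0.24 + 0.39] = 4 + 5.32 = 9.32.
Because errors are independent across components, Cov(Tᵢ,Tⱼ) = Cov(Xᵢ,Xⱼ); the off-diagonal part of the true-score variance is the same as above.
True-score variance = [0.93 + 0.95 + 0.78 + 0.66] + 5.32 = 3.32 + 5.32 = 8.64.
Reliability = 8.64 / 9.32 = 0.927.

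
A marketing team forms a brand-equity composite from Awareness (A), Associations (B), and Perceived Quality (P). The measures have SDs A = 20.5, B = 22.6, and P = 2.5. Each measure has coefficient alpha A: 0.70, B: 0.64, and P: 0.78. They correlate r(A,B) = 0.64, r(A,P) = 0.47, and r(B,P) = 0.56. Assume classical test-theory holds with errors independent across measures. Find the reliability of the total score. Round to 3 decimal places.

Var(A+B+P) = 20.5² + 22.6² + 2.5² + 2·[20.5·22.6·0.64 + 20.5·2.5·0.47 + 22.6·2.5·0.56] = 937.26 + 704.479 = 1641.74.
Under uncorrelated errors the observed covariances equal the true-score covariances, so only the own-variance terms attenuate.
True-score variance = [20.5²·0.70 + 22.6²·0.64 + 2.5²·0.78] + 704.479 = 625.936 + 704.479 = 1330.42.
Reliability = 1330.42 / 1641.74 = 0.810.

0.810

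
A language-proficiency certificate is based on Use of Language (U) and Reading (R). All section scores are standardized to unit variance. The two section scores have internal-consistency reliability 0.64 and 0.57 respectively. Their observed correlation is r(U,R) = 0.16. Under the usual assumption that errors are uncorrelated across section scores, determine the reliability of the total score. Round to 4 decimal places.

0.6595

Var(U+R) = 2 + 2·[0.16] = 2 + 0.32 = 2.32.
Because errors are independent across components, Cov(Tᵢ,Tⱼ) = Cov(Xᵢ,Xⱼ); the off-diagonal part of the true-score variance is the same as above.
True-score variance = [0.64 + 0.57] + 0.32 = 1.21 + 0.32 = 1.53.
Reliability = 1.53 / 2.32 = 0.6595.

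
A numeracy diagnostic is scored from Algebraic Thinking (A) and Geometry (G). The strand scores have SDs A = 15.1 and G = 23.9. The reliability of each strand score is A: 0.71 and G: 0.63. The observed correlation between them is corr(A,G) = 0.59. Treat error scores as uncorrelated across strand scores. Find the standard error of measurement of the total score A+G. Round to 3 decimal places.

Var(total) = 799.22 + 425.85 = 1225.07.
True-score variance = 521.749 + 425.85 = 947.6, so reliability = 0.7735.
Error variance = 1225.07 − 947.6 = 277.471; SEM = √277.471 = 16.657.

16.657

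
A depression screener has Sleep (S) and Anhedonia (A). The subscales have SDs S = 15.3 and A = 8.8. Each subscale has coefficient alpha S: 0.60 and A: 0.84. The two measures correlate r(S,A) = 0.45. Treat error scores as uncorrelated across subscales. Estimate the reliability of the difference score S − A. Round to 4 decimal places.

0.4430

Var(S−A) = 15.3² + 8.8² − 2·15.3·8.8·0.45 = 311.53 − 121.176 = 190.354.
Because errors are independent across components, Cov(Tᵢ,Tⱼ) = Cov(Xᵢ,Xⱼ); the off-diagonal part of the true-score variance is the same as above.
True-score variance = [15.3²·0.60 + 8.8²·0.84] − 121.176 = 205.504 − 121.176 = 84.3276.
Reliability = 84.3276 / 190.354 = 0.4430.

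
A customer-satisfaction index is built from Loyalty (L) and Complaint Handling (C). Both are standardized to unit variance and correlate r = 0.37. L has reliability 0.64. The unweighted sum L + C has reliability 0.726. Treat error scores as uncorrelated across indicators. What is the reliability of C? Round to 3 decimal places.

Var(L+C) = 2 + 2·0.37 = 2.740.
True-score variance = ρ_L + ρ_C + 2·0.37, so 0.726 = (0.64 + ρ_C + 0.74) / 2.740.
ρ_C = 0.726·2.740 − 0.64 − 0.74 = 0.609.

0.609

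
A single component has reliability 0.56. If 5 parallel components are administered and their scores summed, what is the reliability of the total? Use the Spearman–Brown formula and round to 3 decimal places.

ρ_k = kρ / (1 + (k−1)ρ) = 5·0.56 / (1 + 4·0.56) = 2.800 / 3.240 = 0.864.

0.864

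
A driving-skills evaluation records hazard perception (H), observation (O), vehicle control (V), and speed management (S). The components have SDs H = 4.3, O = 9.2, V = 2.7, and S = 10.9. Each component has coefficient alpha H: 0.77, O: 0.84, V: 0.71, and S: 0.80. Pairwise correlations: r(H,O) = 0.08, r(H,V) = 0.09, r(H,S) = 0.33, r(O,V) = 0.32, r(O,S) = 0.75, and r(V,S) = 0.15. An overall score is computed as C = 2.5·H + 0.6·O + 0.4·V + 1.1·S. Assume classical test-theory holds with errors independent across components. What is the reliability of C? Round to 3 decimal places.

0.878

Var(C) = 2.5²·4.3² + 0.6²·9.2² + 0.4²·2.7² + 1.1²·10.9² + 2·[1.5·4.3·9.2·0.08 + 4.3·2.7·0.09 + 2.75·4.3·10.9·0.33 + 0.24·9.2·2.7·0.32 + 0.66·9.2·10.9·0.75 + 0.44·2.7·10.9·0.15] = 290.959 + 203.631 = 494.59.
Because errors are independent across components, Cov(Tᵢ,Tⱼ) = Cov(Xᵢ,Xⱼ); the off-diagonal part of the true-score variance is the same as above.
True-score variance = [2.5²·4.3²·0.77 + 0.6²·9.2²·0.84 + 0.4²·2.7²·0.71 + 1.1²·10.9²·0.80] + 203.631 = 230.414 + 203.631 = 434.045.
Reliability = 434.045 / 494.59 = 0.878.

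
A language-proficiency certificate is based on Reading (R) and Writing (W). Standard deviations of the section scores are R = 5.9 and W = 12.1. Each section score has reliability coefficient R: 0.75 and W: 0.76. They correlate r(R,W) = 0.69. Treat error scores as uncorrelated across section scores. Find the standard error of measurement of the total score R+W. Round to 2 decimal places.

Var(total) = 181.22 + 98.5182 = 279.738.
True-score variance = 137.379 + 98.5182 = 235.897, so reliability = 0.8433.
Error variance = 279.738 − 235.897 = 43.8409; SEM = √43.8409 = 6.62.

6.62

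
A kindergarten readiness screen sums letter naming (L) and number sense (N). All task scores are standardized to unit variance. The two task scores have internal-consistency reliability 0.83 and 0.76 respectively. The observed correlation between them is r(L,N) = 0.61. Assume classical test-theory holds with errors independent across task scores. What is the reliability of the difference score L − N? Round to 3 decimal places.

0.474

Var(L−N) = 1 + 1 − 2·0.61 = 2 − 1.22 = 0.78.
With uncorrelated errors the cross-covariances are all true-score covariance, so they carry over unchanged; only the diagonal terms shrink to ρᵢσᵢ².
True-score variance = [0.83 + 0.76] − 1.22 = 1.59 − 1.22 = 0.37.
Reliability = 0.37 / 0.78 = 0.474.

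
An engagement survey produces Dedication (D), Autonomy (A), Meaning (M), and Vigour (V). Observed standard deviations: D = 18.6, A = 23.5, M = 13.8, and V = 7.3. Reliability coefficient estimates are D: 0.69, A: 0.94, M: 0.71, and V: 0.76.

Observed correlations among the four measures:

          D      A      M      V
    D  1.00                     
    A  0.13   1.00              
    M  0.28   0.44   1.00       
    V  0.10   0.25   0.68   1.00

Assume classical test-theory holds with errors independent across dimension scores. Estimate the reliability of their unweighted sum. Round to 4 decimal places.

Var(D+A+M+V) = 18.6² + 23.5² + 13.8² + 7.3² + 2·[18.6·23.5·0.13 + 18.6·13.8·0.28 + 18.6·7.3·0.10 + 23.5·13.8·0.44 + 23.5·7.3·0.25 + 13.8·7.3·0.68] = 1141.94 + 792.708 = 1934.65.
Under uncorrelated errors the observed covariances equal the true-score covariances, so only the own-variance terms attenuate.
True-score variance = [18.6²·0.69 + 23.5²·0.94 + 13.8²·0.71 + 7.3²·0.76] + 792.708 = 933.54 + 792.708 = 1726.25.
Reliability = 1726.25 / 1934.65 = 0.8923.

0.8923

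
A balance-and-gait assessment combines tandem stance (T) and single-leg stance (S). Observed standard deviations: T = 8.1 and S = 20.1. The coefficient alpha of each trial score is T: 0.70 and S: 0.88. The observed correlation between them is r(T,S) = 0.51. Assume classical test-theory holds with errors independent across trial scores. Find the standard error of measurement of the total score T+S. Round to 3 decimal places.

Var(total) = 469.62 + 166.066 = 635.686.
True-score variance = 401.456 + 166.066 = 567.522, so reliability = 0.8928.
Error variance = 635.686 − 567.522 = 68.1642; SEM = √68.1642 = 8.256.

8.256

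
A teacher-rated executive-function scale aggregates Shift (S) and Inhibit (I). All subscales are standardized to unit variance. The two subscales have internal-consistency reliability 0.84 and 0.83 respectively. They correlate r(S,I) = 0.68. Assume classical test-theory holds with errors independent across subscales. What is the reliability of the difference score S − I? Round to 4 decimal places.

0.4844

Var(S−I) = 1 + 1 − 2·0.68 = 2 − 1.36 = 0.64.
With uncorrelated errors the cross-covariances are all true-score covariance, so they carry over unchanged; only the diagonal terms shrink to ρᵢσᵢ².
True-score variance = [0.84 + 0.83] − 1.36 = 1.67 − 1.36 = 0.31.
Reliability = 0.31 / 0.64 = 0.4844.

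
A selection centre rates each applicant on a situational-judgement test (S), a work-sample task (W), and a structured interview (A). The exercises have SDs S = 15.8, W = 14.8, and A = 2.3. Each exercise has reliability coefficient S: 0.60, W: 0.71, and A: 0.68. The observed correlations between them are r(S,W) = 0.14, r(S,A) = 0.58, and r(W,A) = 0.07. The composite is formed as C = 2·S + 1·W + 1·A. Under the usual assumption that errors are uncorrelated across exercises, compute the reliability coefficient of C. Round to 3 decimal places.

0.678

Var(C) = 2²·15.8² + 14.8² + 2.3² + 2·[2·15.8·14.8·0.14 + 2·15.8·2.3·0.58 + 14.8·2.3·0.07] = 1222.89 + 220.025 = 1442.91.
With uncorrelated errors the cross-covariances are all true-score covariance, so they carry over unchanged; only the diagonal terms shrink to ρᵢσᵢ².
True-score variance = [2²·15.8²·0.60 + 14.8²·0.71 + 2.3²·0.68] + 220.025 = 758.252 + 220.025 = 978.276.
Reliability = 978.276 / 1442.91 = 0.678.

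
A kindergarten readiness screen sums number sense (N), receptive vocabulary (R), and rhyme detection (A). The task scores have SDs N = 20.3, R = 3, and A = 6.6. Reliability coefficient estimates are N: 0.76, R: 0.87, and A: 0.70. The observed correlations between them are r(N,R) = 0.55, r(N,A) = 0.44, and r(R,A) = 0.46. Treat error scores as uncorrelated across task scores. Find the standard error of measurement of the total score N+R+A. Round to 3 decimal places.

Var(total) = 464.65 + 203.108 = 667.758.
True-score variance = 351.51 + 203.108 = 554.619, so reliability = 0.8306.
Error variance = 667.758 − 554.619 = 113.14; SEM = √113.14 = 10.637.

10.637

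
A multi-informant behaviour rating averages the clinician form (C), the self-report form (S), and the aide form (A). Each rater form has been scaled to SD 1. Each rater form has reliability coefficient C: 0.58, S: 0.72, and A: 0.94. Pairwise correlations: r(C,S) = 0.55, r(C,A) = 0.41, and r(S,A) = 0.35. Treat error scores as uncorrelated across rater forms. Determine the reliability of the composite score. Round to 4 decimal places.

Var(C+S+A) = 3 + 2·[0.55 + 0.41 + 0.35] = 3 + 2.62 = 5.62.
Under uncorrelated errors the observed covariances equal the true-score covariances, so only the own-variance terms attenuate.
True-score variance = [0.58 + 0.72 + 0.94] + 2.62 = 2.24 + 2.62 = 4.86.
Reliability = 4.86 / 5.62 = 0.8648.

0.8648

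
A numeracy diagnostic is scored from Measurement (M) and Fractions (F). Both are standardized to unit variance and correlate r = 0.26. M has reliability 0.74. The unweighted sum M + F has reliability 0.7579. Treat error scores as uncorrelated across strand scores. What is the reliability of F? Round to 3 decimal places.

0.650

Var(M+F) = 2 + 2·0.26 = 2.520.
True-score variance = ρ_M + ρ_F + 2·0.26, so 0.7579 = (0.74 + ρ_F + 0.52) / 2.520.
ρ_F = 0.7579·2.520 − 0.74 − 0.52 = 0.650.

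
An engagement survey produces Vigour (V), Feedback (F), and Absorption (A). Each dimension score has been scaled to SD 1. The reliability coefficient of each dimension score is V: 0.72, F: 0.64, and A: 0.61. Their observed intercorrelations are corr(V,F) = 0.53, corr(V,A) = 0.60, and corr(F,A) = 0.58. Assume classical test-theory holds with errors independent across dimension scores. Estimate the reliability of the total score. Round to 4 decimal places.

0.8396

Var(V+F+A) = 3 + 2·[0.53 + 0.60 + 0.58] = 3 + 3.42 = 6.42.
With uncorrelated errors the cross-covariances are all true-score covariance, so they carry over unchanged; only the diagonal terms shrink to ρᵢσᵢ².
True-score variance = [0.72 + 0.64 + 0.61] + 3.42 = 1.97 + 3.42 = 5.39.
Reliability = 5.39 / 6.42 = 0.8396.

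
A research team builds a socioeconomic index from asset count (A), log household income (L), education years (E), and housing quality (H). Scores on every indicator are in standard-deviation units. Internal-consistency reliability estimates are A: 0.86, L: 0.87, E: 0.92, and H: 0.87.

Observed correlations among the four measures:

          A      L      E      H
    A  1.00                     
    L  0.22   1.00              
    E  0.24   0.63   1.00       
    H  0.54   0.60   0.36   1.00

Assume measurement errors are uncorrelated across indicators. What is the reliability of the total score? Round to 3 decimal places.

Var(A+L+E+H) = 4 + 2·[0.22 + 0.24 + 0.54 + 0.63 + 0.60 + 0.36] = 4 + 5.18 = 9.18.
With uncorrelated errors the cross-covariances are all true-score covariance, so they carry over unchanged; only the diagonal terms shrink to ρᵢσᵢ².
True-score variance = [0.86 + 0.87 + 0.92 + 0.87] + 5.18 = 3.52 + 5.18 = 8.7.
Reliability = 8.7 / 9.18 = 0.948.

0.948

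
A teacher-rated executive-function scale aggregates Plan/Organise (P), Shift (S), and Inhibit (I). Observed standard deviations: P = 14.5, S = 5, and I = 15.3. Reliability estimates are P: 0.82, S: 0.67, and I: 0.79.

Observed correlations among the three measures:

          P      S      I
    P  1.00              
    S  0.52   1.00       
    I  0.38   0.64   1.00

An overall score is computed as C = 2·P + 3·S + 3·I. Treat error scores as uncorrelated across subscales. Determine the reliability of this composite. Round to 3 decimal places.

0.879

Var(C) = 2²·14.5² + 3²·5² + 3²·15.3² + 2·[6·14.5·5·0.52 + 6·14.5·15.3·0.38 + 9·5·15.3·0.64] = 3172.81 + 2345.32 = 5518.13.
Under uncorrelated errors the observed covariances equal the true-score covariances, so only the own-variance terms attenuate.
True-score variance = [2²·14.5²·0.82 + 3²·5²·0.67 + 3²·15.3²·0.79] + 2345.32 = 2504.75 + 2345.32 = 4850.07.
Reliability = 4850.07 / 5518.13 = 0.879.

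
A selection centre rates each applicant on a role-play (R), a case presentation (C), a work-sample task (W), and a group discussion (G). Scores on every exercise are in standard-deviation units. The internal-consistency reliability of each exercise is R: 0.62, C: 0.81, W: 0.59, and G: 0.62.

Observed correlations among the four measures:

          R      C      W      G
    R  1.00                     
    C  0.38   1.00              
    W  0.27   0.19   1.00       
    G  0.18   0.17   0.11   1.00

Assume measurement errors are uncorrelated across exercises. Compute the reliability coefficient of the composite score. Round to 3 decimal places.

Var(R+C+W+G) = 4 + 2·[0.38 + 0.27 + 0.18 + 0.19 + 0.17 + 0.11] = 4 + 2.6 = 6.6.
With uncorrelated errors the cross-covariances are all true-score covariance, so they carry over unchanged; only the diagonal terms shrink to ρᵢσᵢ².
True-score variance = [0.62 + 0.81 + 0.59 + 0.62] + 2.6 = 2.64 + 2.6 = 5.24.
Reliability = 5.24 / 6.6 = 0.794.

0.794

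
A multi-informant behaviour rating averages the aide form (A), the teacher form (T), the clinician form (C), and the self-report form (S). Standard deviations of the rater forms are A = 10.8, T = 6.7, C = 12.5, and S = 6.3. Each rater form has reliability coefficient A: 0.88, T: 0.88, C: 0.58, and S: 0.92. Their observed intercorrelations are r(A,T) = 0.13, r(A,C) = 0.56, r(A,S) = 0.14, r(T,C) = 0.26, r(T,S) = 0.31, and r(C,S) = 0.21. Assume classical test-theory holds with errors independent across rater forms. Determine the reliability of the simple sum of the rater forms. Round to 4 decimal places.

0.8642

Var(A+T+C+S) = 10.8² + 6.7² + 12.5² + 6.3² + 2·[10.8·6.7·0.13 + 10.8·12.5·0.56 + 10.8·6.3·0.14 + 6.7·12.5·0.26 + 6.7·6.3·0.31 + 12.5·6.3·0.21] = 357.47 + 291.86 = 649.33.
Because errors are independent across components, Cov(Tᵢ,Tⱼ) = Cov(Xᵢ,Xⱼ); the off-diagonal part of the true-score variance is the same as above.
True-score variance = [10.8²·0.88 + 6.7²·0.88 + 12.5²·0.58 + 6.3²·0.92] + 291.86 = 269.286 + 291.86 = 561.146.
Reliability = 561.146 / 649.33 = 0.8642.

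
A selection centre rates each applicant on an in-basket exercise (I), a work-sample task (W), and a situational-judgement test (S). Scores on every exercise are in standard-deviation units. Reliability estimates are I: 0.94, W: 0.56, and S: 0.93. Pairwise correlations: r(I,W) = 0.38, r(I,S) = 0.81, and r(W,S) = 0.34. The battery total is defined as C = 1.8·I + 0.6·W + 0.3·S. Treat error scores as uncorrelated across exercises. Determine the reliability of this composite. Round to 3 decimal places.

Var(C) = 1.8² + 0.6² + 0.3² + 2·[1.08·0.38 + 0.54·0.81 + 0.18·0.34] = 3.69 + 1.818 = 5.508.
Because errors are independent across components, Cov(Tᵢ,Tⱼ) = Cov(Xᵢ,Xⱼ); the off-diagonal part of the true-score variance is the same as above.
True-score variance = [1.8²·0.94 + 0.6²·0.56 + 0.3²·0.93] + 1.818 = 3.3309 + 1.818 = 5.1489.
Reliability = 5.1489 / 5.508 = 0.935.

0.935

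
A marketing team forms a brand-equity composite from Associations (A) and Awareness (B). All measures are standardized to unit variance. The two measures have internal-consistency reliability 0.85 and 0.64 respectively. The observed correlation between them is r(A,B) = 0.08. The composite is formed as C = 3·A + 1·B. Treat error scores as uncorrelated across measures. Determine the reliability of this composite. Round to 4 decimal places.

0.8368

Var(C) = 3² + 1 + 2·[3·0.08] = 10 + 0.48 = 10.48.
Under uncorrelated errors the observed covariances equal the true-score covariances, so only the own-variance terms attenuate.
True-score variance = [3²·0.85 + 0.64] + 0.48 = 8.29 + 0.48 = 8.77.
Reliability = 8.77 / 10.48 = 0.8368.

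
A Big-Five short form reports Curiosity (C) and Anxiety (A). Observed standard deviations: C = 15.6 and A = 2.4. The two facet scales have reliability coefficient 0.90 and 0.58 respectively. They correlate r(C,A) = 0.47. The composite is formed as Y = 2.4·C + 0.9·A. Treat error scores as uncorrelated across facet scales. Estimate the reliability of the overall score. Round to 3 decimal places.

Var(Y) = 2.4²·15.6² + 0.9²·2.4² + 2·[2.16·15.6·2.4·0.47] = 1406.42 + 76.0182 = 1482.44.
Under uncorrelated errors the observed covariances equal the true-score covariances, so only the own-variance terms attenuate.
True-score variance = [2.4²·15.6²·0.90 + 0.9²·2.4²·0.58] + 76.0182 = 1264.28 + 76.0182 = 1340.3.
Reliability = 1340.3 / 1482.44 = 0.904.

0.904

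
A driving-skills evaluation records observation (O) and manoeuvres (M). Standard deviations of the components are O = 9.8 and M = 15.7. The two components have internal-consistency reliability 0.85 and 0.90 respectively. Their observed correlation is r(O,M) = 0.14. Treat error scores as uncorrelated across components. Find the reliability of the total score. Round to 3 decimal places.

Var(O+M) = 9.8² + 15.7² + 2·[9.8·15.7·0.14] = 342.53 + 43.0808 = 385.611.
Under uncorrelated errors the observed covariances equal the true-score covariances, so only the own-variance terms attenuate.
True-score variance = [9.8²·0.85 + 15.7²·0.90] + 43.0808 = 303.475 + 43.0808 = 346.556.
Reliability = 346.556 / 385.611 = 0.899.

0.899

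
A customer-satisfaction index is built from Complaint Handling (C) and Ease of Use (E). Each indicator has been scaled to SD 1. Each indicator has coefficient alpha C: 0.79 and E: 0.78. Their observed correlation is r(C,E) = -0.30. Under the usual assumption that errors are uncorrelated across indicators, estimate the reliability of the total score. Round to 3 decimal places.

Var(C+E) = 2 + 2·[(-0.30)] = 2 − 0.6 = 1.4.
Because errors are independent across components, Cov(Tᵢ,Tⱼ) = Cov(Xᵢ,Xⱼ); the off-diagonal part of the true-score variance is the same as above.
True-score variance = [0.79 + 0.78] − 0.6 = 1.57 − 0.6 = 0.97.
Reliability = 0.97 / 1.4 = 0.693.

0.693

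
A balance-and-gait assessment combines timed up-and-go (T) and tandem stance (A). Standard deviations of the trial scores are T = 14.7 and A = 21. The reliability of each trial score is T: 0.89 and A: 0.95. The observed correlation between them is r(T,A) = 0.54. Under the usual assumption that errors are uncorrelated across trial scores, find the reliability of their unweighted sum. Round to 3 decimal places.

Var(T+A) = 14.7² + 21² + 2·[14.7·21·0.54] = 657.09 + 333.396 = 990.486.
With uncorrelated errors the cross-covariances are all true-score covariance, so they carry over unchanged; only the diagonal terms shrink to ρᵢσᵢ².
True-score variance = [14.7²·0.89 + 21²·0.95] + 333.396 = 611.27 + 333.396 = 944.666.
Reliability = 944.666 / 990.486 = 0.954.

0.954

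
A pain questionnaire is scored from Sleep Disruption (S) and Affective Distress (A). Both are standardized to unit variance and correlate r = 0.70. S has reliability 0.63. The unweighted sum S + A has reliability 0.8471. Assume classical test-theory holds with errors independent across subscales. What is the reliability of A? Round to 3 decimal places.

Var(S+A) = 2 + 2·0.70 = 3.400.
True-score variance = ρ_S + ρ_A + 2·0.70, so 0.8471 = (0.63 + ρ_A + 1.40) / 3.400.
ρ_A = 0.8471·3.400 − 0.63 − 1.40 = 0.850.

0.850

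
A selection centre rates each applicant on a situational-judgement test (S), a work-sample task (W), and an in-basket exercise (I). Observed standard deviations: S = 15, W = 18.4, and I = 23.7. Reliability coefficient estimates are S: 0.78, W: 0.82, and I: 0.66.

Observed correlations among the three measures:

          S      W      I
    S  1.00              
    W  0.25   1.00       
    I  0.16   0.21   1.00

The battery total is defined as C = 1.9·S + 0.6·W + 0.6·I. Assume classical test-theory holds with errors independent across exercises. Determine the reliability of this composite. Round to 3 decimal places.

Var(C) = 1.9²·15² + 0.6²·18.4² + 0.6²·23.7² + 2·[1.14·15·18.4·0.25 + 1.14·15·23.7·0.16 + 0.36·18.4·23.7·0.21] = 1136.34 + 352.942 = 1489.28.
Under uncorrelated errors the observed covariances equal the true-score covariances, so only the own-variance terms attenuate.
True-score variance = [1.9²·15²·0.78 + 0.6²·18.4²·0.82 + 0.6²·23.7²·0.66] + 352.942 = 866.955 + 352.942 = 1219.9.
Reliability = 1219.9 / 1489.28 = 0.819.

0.819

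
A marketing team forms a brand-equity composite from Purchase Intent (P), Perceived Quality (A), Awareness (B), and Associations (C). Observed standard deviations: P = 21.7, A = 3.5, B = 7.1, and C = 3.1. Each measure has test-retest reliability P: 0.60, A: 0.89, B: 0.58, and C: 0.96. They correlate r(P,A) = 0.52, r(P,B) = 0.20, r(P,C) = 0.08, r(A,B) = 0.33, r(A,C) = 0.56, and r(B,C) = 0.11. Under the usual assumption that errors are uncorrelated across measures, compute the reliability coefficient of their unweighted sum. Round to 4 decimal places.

Var(P+A+B+C) = 21.7² + 3.5² + 7.1² + 3.1² + 2·[21.7·3.5·0.52 + 21.7·7.1·0.20 + 21.7·3.1·0.08 + 3.5·7.1·0.33 + 3.5·3.1·0.56 + 7.1·3.1·0.11] = 543.16 + 184.774 = 727.934.
Because errors are independent across components, Cov(Tᵢ,Tⱼ) = Cov(Xᵢ,Xⱼ); the off-diagonal part of the true-score variance is the same as above.
True-score variance = [21.7²·0.60 + 3.5²·0.89 + 7.1²·0.58 + 3.1²·0.96] + 184.774 = 331.9 + 184.774 = 516.674.
Reliability = 516.674 / 727.934 = 0.7098.

0.7098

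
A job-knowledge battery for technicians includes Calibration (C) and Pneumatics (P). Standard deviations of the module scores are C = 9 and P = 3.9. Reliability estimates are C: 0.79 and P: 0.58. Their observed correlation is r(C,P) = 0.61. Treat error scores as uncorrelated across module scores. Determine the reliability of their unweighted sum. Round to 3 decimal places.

Var(C+P) = 9² + 3.9² + 2·[9·3.9·0.61] = 96.21 + 42.822 = 139.032.
With uncorrelated errors the cross-covariances are all true-score covariance, so they carry over unchanged; only the diagonal terms shrink to ρᵢσᵢ².
True-score variance = [9²·0.79 + 3.9²·0.58] + 42.822 = 72.8118 + 42.822 = 115.634.
Reliability = 115.634 / 139.032 = 0.832.

0.832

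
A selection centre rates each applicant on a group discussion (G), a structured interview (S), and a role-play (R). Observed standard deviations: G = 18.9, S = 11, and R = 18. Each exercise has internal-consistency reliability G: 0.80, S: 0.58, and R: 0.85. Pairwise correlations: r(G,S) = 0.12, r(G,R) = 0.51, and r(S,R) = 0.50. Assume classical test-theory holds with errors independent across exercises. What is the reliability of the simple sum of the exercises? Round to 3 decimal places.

0.878

Var(G+S+R) = 18.9² + 11² + 18² + 2·[18.9·11·0.12 + 18.9·18·0.51 + 11·18·0.50] = 802.21 + 594.9 = 1397.11.
With uncorrelated errors the cross-covariances are all true-score covariance, so they carry over unchanged; only the diagonal terms shrink to ρᵢσᵢ².
True-score variance = [18.9²·0.80 + 11²·0.58 + 18²·0.85] + 594.9 = 631.348 + 594.9 = 1226.25.
Reliability = 1226.25 / 1397.11 = 0.878.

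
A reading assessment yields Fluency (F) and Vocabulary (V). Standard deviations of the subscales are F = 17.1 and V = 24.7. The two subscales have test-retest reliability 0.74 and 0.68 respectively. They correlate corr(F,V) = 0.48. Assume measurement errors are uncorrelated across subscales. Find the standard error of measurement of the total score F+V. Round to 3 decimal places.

Var(total) = 902.5 + 405.475 = 1307.98.
True-score variance = 631.245 + 405.475 = 1036.72, so reliability = 0.7926.
Error variance = 1307.98 − 1036.72 = 271.255; SEM = √271.255 = 16.470.

16.470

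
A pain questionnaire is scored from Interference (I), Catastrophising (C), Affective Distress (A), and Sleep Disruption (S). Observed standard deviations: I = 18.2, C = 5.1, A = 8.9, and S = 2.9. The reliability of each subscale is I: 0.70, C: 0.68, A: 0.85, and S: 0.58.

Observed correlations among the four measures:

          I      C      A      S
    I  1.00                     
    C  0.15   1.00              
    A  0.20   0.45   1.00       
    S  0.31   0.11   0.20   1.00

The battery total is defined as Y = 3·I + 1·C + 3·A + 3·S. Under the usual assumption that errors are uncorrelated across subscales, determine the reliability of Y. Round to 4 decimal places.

0.7910

Var(Y) = 3²·18.2² + 5.1² + 3²·8.9² + 3²·2.9² + 2·[3·18.2·5.1·0.15 + 9·18.2·8.9·0.20 + 9·18.2·2.9·0.31 + 3·5.1·8.9·0.45 + 3·5.1·2.9·0.11 + 9·8.9·2.9·0.20] = 3795.75 + 1186.41 = 4982.16.
Under uncorrelated errors the observed covariances equal the true-score covariances, so only the own-variance terms attenuate.
True-score variance = [3²·18.2²·0.70 + 5.1²·0.68 + 3²·8.9²·0.85 + 3²·2.9²·0.58] + 1186.41 = 2754.36 + 1186.41 = 3940.76.
Reliability = 3940.76 / 4982.16 = 0.7910.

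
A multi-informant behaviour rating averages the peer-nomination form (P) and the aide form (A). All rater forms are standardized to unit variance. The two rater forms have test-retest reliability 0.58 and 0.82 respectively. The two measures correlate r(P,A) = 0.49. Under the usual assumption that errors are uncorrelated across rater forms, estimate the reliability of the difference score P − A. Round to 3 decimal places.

0.412

Var(P−A) = 1 + 1 − 2·0.49 = 2 − 0.98 = 1.02.
Because errors are independent across components, Cov(Tᵢ,Tⱼ) = Cov(Xᵢ,Xⱼ); the off-diagonal part of the true-score variance is the same as above.
True-score variance = [0.58 + 0.82] − 0.98 = 1.4 − 0.98 = 0.42.
Reliability = 0.42 / 1.02 = 0.412.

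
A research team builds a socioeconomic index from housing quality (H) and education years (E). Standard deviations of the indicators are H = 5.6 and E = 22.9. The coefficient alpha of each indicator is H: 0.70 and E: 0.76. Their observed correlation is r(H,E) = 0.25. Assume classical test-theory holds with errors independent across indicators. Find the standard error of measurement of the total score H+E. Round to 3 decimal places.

11.630

Var(total) = 555.77 + 64.12 = 619.89.
True-score variance = 420.504 + 64.12 = 484.624, so reliability = 0.7818.
Error variance = 619.89 − 484.624 = 135.266; SEM = √135.266 = 11.630.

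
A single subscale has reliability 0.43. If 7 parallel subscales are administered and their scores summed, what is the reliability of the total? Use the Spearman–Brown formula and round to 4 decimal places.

0.8408

ρ_k = kρ / (1 + (k−1)ρ) = 7·0.43 / (1 + 6·0.43) = 3.010 / 3.580 = 0.8408.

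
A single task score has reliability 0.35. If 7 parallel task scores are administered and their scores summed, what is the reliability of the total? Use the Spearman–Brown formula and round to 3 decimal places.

ρ_k = kρ / (1 + (k−1)ρ) = 7·0.35 / (1 + 6·0.35) = 2.450 / 3.100 = 0.790.

0.790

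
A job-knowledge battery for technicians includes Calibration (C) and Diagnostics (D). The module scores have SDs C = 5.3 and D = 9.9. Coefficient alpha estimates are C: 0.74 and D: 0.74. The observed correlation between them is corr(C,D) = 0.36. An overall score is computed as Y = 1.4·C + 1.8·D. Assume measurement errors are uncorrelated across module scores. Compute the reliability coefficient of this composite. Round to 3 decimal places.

Var(Y) = 1.4²·5.3² + 1.8²·9.9² + 2·[2.52·5.3·9.9·0.36] = 372.609 + 95.2016 = 467.81.
Under uncorrelated errors the observed covariances equal the true-score covariances, so only the own-variance terms attenuate.
True-score variance = [1.4²·5.3²·0.74 + 1.8²·9.9²·0.74] + 95.2016 = 275.731 + 95.2016 = 370.932.
Reliability = 370.932 / 467.81 = 0.793.

0.793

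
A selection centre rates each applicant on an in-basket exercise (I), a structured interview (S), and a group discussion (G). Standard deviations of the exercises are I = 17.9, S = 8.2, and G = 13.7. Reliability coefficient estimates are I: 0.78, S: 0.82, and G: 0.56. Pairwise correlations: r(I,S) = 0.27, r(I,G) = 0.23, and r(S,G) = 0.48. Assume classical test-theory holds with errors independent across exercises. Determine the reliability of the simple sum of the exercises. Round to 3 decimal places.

0.811

Var(I+S+G) = 17.9² + 8.2² + 13.7² + 2·[17.9·8.2·0.27 + 17.9·13.7·0.23 + 8.2·13.7·0.48] = 575.34 + 299.913 = 875.253.
Under uncorrelated errors the observed covariances equal the true-score covariances, so only the own-variance terms attenuate.
True-score variance = [17.9²·0.78 + 8.2²·0.82 + 13.7²·0.56] + 299.913 = 410.163 + 299.913 = 710.076.
Reliability = 710.076 / 875.253 = 0.811.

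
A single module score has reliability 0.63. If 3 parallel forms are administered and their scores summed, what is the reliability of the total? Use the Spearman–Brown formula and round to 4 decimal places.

ρ_k = kρ / (1 + (k−1)ρ) = 3·0.63 / (1 + 2·0.63) = 1.890 / 2.260 = 0.8363.

0.8363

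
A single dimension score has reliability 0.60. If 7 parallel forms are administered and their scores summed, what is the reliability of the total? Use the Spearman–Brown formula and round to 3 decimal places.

ρ_k = kρ / (1 + (k−1)ρ) = 7·0.60 / (1 + 6·0.60) = 4.200 / 4.600 = 0.913.

0.913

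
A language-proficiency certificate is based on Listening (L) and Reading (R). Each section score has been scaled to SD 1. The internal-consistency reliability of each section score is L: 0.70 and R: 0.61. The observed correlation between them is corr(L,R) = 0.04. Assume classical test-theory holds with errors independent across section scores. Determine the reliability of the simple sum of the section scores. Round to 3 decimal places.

Var(L+R) = 2 + 2·[0.04] = 2 + 0.08 = 2.08.
With uncorrelated errors the cross-covariances are all true-score covariance, so they carry over unchanged; only the diagonal terms shrink to ρᵢσᵢ².
True-score variance = [0.70 + 0.61] + 0.08 = 1.31 + 0.08 = 1.39.
Reliability = 1.39 / 2.08 = 0.668.

0.668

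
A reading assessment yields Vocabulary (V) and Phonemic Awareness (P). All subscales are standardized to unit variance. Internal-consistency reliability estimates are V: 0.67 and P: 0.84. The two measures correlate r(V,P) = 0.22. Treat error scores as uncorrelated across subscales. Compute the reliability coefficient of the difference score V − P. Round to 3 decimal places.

Var(V−P) = 1 + 1 − 2·0.22 = 2 − 0.44 = 1.56.
With uncorrelated errors the cross-covariances are all true-score covariance, so they carry over unchanged; only the diagonal terms shrink to ρᵢσᵢ².
True-score variance = [0.67 + 0.84] − 0.44 = 1.51 − 0.44 = 1.07.
Reliability = 1.07 / 1.56 = 0.686.

0.686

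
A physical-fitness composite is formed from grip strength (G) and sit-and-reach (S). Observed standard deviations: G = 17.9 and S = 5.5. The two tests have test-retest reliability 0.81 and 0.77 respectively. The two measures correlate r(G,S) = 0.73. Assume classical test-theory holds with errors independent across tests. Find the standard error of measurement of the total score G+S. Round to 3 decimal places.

Var(total) = 350.66 + 143.737 = 494.397.
True-score variance = 282.825 + 143.737 = 426.562, so reliability = 0.8628.
Error variance = 494.397 − 426.562 = 67.8354; SEM = √67.8354 = 8.236.

8.236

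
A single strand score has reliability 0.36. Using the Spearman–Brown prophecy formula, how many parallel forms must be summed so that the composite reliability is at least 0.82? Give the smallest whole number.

9

k ≥ ρ*(1−ρ₁)/(ρ₁(1−ρ*)) = 0.82·0.64 / (0.36·0.18) = 8.099.
Smallest integer k = 9.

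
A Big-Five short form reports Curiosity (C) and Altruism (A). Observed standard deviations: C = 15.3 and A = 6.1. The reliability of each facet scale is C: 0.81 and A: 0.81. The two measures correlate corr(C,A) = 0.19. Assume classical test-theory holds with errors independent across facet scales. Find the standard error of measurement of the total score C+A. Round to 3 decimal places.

Var(total) = 271.3 + 35.4654 = 306.765.
True-score variance = 219.753 + 35.4654 = 255.218, so reliability = 0.8320.
Error variance = 306.765 − 255.218 = 51.547; SEM = √51.547 = 7.180.

7.180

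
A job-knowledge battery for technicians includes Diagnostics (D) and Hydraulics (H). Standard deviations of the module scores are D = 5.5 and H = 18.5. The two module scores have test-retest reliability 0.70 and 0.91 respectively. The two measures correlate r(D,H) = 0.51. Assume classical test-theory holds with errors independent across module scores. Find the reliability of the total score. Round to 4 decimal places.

0.9163

Var(D+H) = 5.5² + 18.5² + 2·[5.5·18.5·0.51] = 372.5 + 103.785 = 476.285.
Under uncorrelated errors the observed covariances equal the true-score covariances, so only the own-variance terms attenuate.
True-score variance = [5.5²·0.70 + 18.5²·0.91] + 103.785 = 332.623 + 103.785 = 436.408.
Reliability = 436.408 / 476.285 = 0.9163.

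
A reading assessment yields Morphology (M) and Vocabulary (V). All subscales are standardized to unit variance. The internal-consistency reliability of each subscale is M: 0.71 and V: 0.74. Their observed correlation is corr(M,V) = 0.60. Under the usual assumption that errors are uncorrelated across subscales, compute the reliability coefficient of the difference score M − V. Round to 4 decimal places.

Var(M−V) = 1 + 1 − 2·0.60 = 2 − 1.2 = 0.8.
Because errors are independent across components, Cov(Tᵢ,Tⱼ) = Cov(Xᵢ,Xⱼ); the off-diagonal part of the true-score variance is the same as above.
True-score variance = [0.71 + 0.74] − 1.2 = 1.45 − 1.2 = 0.25.
Reliability = 0.25 / 0.8 = 0.3125.

0.3125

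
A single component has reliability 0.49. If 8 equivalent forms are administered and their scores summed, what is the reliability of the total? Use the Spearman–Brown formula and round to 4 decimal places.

ρ_k = kρ / (1 + (k−1)ρ) = 8·0.49 / (1 + 7·0.49) = 3.920 / 4.430 = 0.8849.

0.8849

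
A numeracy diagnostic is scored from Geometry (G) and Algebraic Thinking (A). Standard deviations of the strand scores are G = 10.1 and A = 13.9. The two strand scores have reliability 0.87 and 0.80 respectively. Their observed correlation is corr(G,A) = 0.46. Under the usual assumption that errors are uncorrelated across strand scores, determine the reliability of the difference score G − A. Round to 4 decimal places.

Var(G−A) = 10.1² + 13.9² − 2·10.1·13.9·0.46 = 295.22 − 129.159 = 166.061.
With uncorrelated errors the cross-covariances are all true-score covariance, so they carry over unchanged; only the diagonal terms shrink to ρᵢσᵢ².
True-score variance = [10.1²·0.87 + 13.9²·0.80] − 129.159 = 243.317 − 129.159 = 114.158.
Reliability = 114.158 / 166.061 = 0.6874.

0.6874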